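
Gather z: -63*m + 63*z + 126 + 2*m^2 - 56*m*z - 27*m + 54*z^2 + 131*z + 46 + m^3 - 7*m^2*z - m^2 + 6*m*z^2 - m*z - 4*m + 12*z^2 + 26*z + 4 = m^3 + m^2 - 94*m + z^2*(6*m + 66) + z*(-7*m^2 - 57*m + 220) + 176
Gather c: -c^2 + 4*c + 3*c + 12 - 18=-c^2 + 7*c - 6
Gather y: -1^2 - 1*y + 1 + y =0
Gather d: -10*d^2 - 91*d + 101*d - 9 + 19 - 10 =-10*d^2 + 10*d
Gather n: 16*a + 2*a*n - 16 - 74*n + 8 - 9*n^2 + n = 16*a - 9*n^2 + n*(2*a - 73) - 8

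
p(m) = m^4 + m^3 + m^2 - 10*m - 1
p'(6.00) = 974.00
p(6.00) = 1487.00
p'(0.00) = -10.00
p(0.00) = -1.00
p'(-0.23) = -10.35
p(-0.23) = 1.34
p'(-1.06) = -13.51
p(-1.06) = 10.80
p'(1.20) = 3.63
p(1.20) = -7.76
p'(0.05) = -9.89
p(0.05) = -1.50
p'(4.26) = 362.20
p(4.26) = 381.19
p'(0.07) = -9.84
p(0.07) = -1.69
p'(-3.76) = -187.74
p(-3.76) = 197.45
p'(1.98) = 36.77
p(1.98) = 6.25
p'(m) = 4*m^3 + 3*m^2 + 2*m - 10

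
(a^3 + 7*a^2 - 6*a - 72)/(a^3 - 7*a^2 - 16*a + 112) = (a^2 + 3*a - 18)/(a^2 - 11*a + 28)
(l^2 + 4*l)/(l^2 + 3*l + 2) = l*(l + 4)/(l^2 + 3*l + 2)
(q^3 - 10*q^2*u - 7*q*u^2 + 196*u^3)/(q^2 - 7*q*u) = q - 3*u - 28*u^2/q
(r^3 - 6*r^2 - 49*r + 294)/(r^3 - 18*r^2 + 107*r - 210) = (r + 7)/(r - 5)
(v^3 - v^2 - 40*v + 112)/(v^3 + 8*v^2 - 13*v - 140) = (v - 4)/(v + 5)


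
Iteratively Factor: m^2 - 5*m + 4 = (m - 4)*(m - 1)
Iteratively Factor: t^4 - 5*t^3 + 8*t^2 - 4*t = (t - 1)*(t^3 - 4*t^2 + 4*t) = (t - 2)*(t - 1)*(t^2 - 2*t) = t*(t - 2)*(t - 1)*(t - 2)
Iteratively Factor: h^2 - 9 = (h + 3)*(h - 3)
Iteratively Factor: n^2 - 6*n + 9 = (n - 3)*(n - 3)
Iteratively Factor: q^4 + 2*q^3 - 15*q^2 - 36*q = (q + 3)*(q^3 - q^2 - 12*q) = q*(q + 3)*(q^2 - q - 12) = q*(q - 4)*(q + 3)*(q + 3)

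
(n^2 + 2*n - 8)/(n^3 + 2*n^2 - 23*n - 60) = (n - 2)/(n^2 - 2*n - 15)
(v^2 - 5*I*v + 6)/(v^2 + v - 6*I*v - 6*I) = (v + I)/(v + 1)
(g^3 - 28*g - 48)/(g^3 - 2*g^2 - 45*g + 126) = (g^2 + 6*g + 8)/(g^2 + 4*g - 21)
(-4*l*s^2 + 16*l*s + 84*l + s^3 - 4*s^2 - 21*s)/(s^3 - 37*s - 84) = (-4*l + s)/(s + 4)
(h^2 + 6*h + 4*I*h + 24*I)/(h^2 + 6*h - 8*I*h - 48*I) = (h + 4*I)/(h - 8*I)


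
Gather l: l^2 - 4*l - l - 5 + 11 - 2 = l^2 - 5*l + 4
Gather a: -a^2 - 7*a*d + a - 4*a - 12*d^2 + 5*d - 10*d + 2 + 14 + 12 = -a^2 + a*(-7*d - 3) - 12*d^2 - 5*d + 28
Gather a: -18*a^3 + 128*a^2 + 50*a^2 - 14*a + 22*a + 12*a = -18*a^3 + 178*a^2 + 20*a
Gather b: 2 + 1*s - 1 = s + 1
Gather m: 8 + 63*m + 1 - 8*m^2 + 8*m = -8*m^2 + 71*m + 9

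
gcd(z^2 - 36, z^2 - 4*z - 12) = z - 6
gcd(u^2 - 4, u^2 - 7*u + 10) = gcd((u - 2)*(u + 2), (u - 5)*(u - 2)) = u - 2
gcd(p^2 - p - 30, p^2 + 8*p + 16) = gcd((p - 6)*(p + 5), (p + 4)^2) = 1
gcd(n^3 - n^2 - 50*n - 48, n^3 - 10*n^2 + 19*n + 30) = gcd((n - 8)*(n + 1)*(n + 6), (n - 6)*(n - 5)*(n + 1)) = n + 1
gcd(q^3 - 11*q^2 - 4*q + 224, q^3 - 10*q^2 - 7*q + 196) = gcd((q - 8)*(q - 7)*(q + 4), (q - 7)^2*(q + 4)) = q^2 - 3*q - 28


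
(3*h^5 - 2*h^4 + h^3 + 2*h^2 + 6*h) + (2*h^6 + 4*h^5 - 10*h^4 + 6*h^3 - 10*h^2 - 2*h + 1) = 2*h^6 + 7*h^5 - 12*h^4 + 7*h^3 - 8*h^2 + 4*h + 1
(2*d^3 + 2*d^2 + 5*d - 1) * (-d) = -2*d^4 - 2*d^3 - 5*d^2 + d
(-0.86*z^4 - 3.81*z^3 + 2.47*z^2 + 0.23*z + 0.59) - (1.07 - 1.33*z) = -0.86*z^4 - 3.81*z^3 + 2.47*z^2 + 1.56*z - 0.48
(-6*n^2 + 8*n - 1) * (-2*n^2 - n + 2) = 12*n^4 - 10*n^3 - 18*n^2 + 17*n - 2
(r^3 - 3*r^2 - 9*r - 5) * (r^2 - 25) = r^5 - 3*r^4 - 34*r^3 + 70*r^2 + 225*r + 125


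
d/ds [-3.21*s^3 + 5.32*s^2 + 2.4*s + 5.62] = -9.63*s^2 + 10.64*s + 2.4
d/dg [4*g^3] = 12*g^2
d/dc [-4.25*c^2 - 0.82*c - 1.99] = -8.5*c - 0.82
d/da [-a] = -1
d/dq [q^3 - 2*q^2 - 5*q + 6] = 3*q^2 - 4*q - 5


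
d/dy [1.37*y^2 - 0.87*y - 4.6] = 2.74*y - 0.87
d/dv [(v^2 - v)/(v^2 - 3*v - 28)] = 2*(-v^2 - 28*v + 14)/(v^4 - 6*v^3 - 47*v^2 + 168*v + 784)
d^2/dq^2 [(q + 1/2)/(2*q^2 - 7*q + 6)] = (12*(1 - q)*(2*q^2 - 7*q + 6) + (2*q + 1)*(4*q - 7)^2)/(2*q^2 - 7*q + 6)^3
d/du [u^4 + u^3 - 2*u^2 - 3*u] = 4*u^3 + 3*u^2 - 4*u - 3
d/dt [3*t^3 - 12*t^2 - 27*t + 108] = 9*t^2 - 24*t - 27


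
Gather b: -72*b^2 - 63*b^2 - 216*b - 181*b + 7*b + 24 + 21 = -135*b^2 - 390*b + 45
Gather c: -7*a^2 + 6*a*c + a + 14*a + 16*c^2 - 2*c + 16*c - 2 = -7*a^2 + 15*a + 16*c^2 + c*(6*a + 14) - 2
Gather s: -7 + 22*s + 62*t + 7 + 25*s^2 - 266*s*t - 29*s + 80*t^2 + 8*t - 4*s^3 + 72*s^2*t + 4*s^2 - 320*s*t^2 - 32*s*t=-4*s^3 + s^2*(72*t + 29) + s*(-320*t^2 - 298*t - 7) + 80*t^2 + 70*t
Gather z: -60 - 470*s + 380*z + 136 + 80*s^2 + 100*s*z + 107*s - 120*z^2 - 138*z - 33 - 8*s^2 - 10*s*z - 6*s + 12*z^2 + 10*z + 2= 72*s^2 - 369*s - 108*z^2 + z*(90*s + 252) + 45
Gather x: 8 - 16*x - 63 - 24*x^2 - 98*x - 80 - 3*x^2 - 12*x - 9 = -27*x^2 - 126*x - 144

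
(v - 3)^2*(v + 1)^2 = v^4 - 4*v^3 - 2*v^2 + 12*v + 9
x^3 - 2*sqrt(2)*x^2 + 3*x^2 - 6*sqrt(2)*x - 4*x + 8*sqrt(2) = (x - 1)*(x + 4)*(x - 2*sqrt(2))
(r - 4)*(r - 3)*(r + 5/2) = r^3 - 9*r^2/2 - 11*r/2 + 30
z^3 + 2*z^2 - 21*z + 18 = (z - 3)*(z - 1)*(z + 6)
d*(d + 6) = d^2 + 6*d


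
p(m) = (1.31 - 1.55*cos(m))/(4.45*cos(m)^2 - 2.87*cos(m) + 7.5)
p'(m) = (1.31 - 1.55*cos(m))*(8.9*sin(m)*cos(m) - 2.87*sin(m))/(4.45*cos(m)^2 - 2.87*cos(m) + 7.5)^2 + 1.55*sin(m)/(4.45*cos(m)^2 - 2.87*cos(m) + 7.5) = (-6.8975*cos(m)^2 + 11.659*cos(m) + 7.8653)*sin(m)/(19.8025*cos(m)^4 - 25.543*cos(m)^3 + 74.9869*cos(m)^2 - 43.05*cos(m) + 56.25)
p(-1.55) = 0.17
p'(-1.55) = -0.15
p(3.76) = 0.20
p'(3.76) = 0.02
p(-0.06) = -0.03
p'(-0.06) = -0.01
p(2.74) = 0.20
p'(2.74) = -0.02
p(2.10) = 0.21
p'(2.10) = 0.00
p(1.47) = 0.16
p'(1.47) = 0.17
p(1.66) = 0.19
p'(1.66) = 0.11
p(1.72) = 0.19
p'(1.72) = 0.09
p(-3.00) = 0.19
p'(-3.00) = 0.01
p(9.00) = 0.20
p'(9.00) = -0.02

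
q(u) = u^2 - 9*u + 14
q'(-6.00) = -21.00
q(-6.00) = 104.00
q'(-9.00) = -27.00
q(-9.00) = 176.00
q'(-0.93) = -10.86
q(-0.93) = 23.23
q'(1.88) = -5.24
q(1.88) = 0.61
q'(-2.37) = -13.74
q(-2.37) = 40.95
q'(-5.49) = -19.98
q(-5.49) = 93.55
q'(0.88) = -7.24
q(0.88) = 6.85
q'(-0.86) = -10.72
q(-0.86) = 22.48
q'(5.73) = 2.46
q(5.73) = -4.74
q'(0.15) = -8.70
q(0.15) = 12.67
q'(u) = 2*u - 9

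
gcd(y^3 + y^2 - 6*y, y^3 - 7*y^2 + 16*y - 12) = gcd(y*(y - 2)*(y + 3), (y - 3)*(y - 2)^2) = y - 2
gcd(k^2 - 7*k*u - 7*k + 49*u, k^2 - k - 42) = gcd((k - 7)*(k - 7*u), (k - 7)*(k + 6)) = k - 7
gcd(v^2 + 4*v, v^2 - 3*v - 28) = v + 4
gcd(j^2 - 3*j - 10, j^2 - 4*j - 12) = j + 2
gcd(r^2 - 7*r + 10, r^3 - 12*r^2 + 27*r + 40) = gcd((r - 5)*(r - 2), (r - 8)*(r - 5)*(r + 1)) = r - 5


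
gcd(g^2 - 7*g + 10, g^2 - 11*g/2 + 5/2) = g - 5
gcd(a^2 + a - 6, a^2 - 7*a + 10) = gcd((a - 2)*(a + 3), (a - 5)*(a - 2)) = a - 2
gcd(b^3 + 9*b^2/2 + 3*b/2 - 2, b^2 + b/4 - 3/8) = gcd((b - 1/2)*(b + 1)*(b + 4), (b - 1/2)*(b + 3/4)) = b - 1/2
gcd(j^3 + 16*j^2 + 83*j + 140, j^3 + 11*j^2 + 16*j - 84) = j + 7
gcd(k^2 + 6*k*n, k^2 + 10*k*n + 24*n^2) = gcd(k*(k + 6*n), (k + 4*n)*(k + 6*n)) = k + 6*n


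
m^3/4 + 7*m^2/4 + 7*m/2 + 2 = (m/4 + 1/4)*(m + 2)*(m + 4)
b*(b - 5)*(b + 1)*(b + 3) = b^4 - b^3 - 17*b^2 - 15*b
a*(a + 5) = a^2 + 5*a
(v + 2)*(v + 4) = v^2 + 6*v + 8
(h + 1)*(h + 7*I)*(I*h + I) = I*h^3 - 7*h^2 + 2*I*h^2 - 14*h + I*h - 7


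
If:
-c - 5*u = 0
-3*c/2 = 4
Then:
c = -8/3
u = 8/15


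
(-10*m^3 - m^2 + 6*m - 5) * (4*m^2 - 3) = -40*m^5 - 4*m^4 + 54*m^3 - 17*m^2 - 18*m + 15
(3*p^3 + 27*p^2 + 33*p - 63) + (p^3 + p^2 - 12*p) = 4*p^3 + 28*p^2 + 21*p - 63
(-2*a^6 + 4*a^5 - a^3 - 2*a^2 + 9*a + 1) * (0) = 0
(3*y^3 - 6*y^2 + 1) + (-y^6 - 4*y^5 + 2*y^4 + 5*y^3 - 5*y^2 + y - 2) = -y^6 - 4*y^5 + 2*y^4 + 8*y^3 - 11*y^2 + y - 1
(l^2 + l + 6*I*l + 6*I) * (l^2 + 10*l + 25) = l^4 + 11*l^3 + 6*I*l^3 + 35*l^2 + 66*I*l^2 + 25*l + 210*I*l + 150*I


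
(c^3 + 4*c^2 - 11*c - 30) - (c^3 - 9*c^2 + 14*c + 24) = 13*c^2 - 25*c - 54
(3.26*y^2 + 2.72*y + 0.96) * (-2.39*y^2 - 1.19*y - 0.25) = -7.7914*y^4 - 10.3802*y^3 - 6.3462*y^2 - 1.8224*y - 0.24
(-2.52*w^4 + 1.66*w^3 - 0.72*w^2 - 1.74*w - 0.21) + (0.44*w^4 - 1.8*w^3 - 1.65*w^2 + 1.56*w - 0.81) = -2.08*w^4 - 0.14*w^3 - 2.37*w^2 - 0.18*w - 1.02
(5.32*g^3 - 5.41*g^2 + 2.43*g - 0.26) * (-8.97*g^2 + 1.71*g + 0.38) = -47.7204*g^5 + 57.6249*g^4 - 29.0266*g^3 + 4.4317*g^2 + 0.4788*g - 0.0988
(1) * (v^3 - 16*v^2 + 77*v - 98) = v^3 - 16*v^2 + 77*v - 98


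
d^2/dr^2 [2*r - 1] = 0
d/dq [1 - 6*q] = -6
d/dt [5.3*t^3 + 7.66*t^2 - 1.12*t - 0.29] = 15.9*t^2 + 15.32*t - 1.12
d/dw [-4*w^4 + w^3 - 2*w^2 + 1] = w*(-16*w^2 + 3*w - 4)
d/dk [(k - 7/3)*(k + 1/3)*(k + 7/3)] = 3*k^2 + 2*k/3 - 49/9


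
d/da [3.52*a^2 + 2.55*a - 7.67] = 7.04*a + 2.55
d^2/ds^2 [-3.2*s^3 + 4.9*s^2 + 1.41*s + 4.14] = 9.8 - 19.2*s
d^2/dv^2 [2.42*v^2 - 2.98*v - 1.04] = 4.84000000000000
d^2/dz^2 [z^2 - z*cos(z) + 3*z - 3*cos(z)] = z*cos(z) + 2*sin(z) + 3*cos(z) + 2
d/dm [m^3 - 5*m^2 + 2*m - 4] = 3*m^2 - 10*m + 2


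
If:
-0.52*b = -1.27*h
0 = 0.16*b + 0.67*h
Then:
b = 0.00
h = 0.00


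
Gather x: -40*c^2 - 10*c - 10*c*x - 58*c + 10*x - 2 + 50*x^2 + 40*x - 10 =-40*c^2 - 68*c + 50*x^2 + x*(50 - 10*c) - 12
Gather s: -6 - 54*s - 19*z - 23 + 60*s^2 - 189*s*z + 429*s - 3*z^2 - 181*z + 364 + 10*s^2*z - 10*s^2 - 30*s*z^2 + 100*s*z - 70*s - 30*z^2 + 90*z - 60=s^2*(10*z + 50) + s*(-30*z^2 - 89*z + 305) - 33*z^2 - 110*z + 275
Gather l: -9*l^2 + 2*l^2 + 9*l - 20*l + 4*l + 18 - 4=-7*l^2 - 7*l + 14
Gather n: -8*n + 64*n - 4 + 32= 56*n + 28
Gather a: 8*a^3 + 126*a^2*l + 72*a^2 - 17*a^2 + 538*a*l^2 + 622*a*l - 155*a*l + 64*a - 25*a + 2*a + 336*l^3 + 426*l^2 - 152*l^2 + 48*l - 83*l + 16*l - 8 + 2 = 8*a^3 + a^2*(126*l + 55) + a*(538*l^2 + 467*l + 41) + 336*l^3 + 274*l^2 - 19*l - 6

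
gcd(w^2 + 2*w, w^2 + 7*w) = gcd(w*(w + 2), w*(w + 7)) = w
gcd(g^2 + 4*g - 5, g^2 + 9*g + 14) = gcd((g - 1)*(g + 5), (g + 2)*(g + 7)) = 1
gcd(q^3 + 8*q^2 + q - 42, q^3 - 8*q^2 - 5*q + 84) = q + 3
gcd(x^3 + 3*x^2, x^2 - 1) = 1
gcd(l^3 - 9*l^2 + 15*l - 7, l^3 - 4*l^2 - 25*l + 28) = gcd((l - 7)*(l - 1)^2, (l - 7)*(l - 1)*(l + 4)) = l^2 - 8*l + 7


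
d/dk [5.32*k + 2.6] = 5.32000000000000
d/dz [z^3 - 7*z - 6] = 3*z^2 - 7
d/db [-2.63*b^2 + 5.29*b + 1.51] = 5.29 - 5.26*b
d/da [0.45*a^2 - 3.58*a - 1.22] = 0.9*a - 3.58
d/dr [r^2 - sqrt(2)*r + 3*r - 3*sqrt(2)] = 2*r - sqrt(2) + 3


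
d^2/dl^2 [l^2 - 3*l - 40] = 2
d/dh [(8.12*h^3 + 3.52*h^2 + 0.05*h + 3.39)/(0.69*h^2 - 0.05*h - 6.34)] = (5.6028*h^4 - 0.812*h^3 - 154.6529*h^2 - 49.3118*h - 0.1475)/(0.4761*h^4 - 0.069*h^3 - 8.7467*h^2 + 0.634*h + 40.1956)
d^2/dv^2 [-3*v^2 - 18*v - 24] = -6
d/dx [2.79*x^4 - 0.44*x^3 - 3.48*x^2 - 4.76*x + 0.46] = 11.16*x^3 - 1.32*x^2 - 6.96*x - 4.76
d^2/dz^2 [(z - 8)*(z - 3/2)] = 2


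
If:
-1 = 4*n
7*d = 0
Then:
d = 0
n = -1/4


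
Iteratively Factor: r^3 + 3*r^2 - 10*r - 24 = (r - 3)*(r^2 + 6*r + 8) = (r - 3)*(r + 2)*(r + 4)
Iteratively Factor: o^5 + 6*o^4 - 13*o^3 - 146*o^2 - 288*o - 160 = (o - 5)*(o^4 + 11*o^3 + 42*o^2 + 64*o + 32) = (o - 5)*(o + 4)*(o^3 + 7*o^2 + 14*o + 8) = (o - 5)*(o + 2)*(o + 4)*(o^2 + 5*o + 4) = (o - 5)*(o + 2)*(o + 4)^2*(o + 1)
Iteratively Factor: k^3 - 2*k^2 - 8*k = (k)*(k^2 - 2*k - 8) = k*(k + 2)*(k - 4)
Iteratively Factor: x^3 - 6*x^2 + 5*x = (x - 1)*(x^2 - 5*x) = (x - 5)*(x - 1)*(x)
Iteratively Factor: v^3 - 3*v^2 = (v)*(v^2 - 3*v) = v^2*(v - 3)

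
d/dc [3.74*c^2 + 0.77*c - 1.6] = 7.48*c + 0.77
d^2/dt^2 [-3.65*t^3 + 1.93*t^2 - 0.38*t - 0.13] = 3.86 - 21.9*t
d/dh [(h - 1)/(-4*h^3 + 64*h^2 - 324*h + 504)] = (-h^3 + 16*h^2 - 81*h + (h - 1)*(3*h^2 - 32*h + 81) + 126)/(4*(h^3 - 16*h^2 + 81*h - 126)^2)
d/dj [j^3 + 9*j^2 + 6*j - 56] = 3*j^2 + 18*j + 6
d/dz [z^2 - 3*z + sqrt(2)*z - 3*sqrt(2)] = 2*z - 3 + sqrt(2)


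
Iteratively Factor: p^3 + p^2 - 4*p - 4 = (p + 2)*(p^2 - p - 2) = (p + 1)*(p + 2)*(p - 2)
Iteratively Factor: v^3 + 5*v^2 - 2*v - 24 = (v + 4)*(v^2 + v - 6) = (v + 3)*(v + 4)*(v - 2)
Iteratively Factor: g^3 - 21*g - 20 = (g - 5)*(g^2 + 5*g + 4) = (g - 5)*(g + 4)*(g + 1)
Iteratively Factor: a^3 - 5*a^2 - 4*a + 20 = (a - 2)*(a^2 - 3*a - 10) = (a - 5)*(a - 2)*(a + 2)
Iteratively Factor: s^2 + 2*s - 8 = (s - 2)*(s + 4)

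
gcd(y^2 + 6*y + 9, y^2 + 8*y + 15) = y + 3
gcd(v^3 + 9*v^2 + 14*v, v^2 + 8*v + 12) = v + 2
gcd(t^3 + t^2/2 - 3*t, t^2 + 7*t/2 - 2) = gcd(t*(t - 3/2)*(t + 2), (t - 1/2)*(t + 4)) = 1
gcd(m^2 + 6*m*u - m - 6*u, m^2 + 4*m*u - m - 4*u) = m - 1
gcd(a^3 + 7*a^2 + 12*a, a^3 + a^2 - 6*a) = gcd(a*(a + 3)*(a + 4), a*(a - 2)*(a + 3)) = a^2 + 3*a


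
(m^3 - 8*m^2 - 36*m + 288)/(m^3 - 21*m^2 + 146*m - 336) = (m + 6)/(m - 7)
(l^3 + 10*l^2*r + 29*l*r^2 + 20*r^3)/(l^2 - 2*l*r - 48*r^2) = (-l^3 - 10*l^2*r - 29*l*r^2 - 20*r^3)/(-l^2 + 2*l*r + 48*r^2)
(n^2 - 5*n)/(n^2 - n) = (n - 5)/(n - 1)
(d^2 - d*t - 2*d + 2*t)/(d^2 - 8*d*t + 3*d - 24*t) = (d^2 - d*t - 2*d + 2*t)/(d^2 - 8*d*t + 3*d - 24*t)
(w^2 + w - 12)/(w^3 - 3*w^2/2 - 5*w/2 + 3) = 2*(w^2 + w - 12)/(2*w^3 - 3*w^2 - 5*w + 6)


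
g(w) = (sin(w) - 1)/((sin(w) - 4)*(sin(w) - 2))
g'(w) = cos(w)/((sin(w) - 4)*(sin(w) - 2)) - (sin(w) - 1)*cos(w)/((sin(w) - 4)*(sin(w) - 2)^2) - (sin(w) - 1)*cos(w)/((sin(w) - 4)^2*(sin(w) - 2)) = (2*sin(w) + cos(w)^2 + 1)*cos(w)/((sin(w) - 4)^2*(sin(w) - 2)^2)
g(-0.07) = -0.13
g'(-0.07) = 0.03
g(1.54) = -0.00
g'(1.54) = 0.01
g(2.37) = -0.07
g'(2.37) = -0.11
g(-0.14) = -0.13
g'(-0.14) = 0.02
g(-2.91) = -0.13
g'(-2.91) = -0.02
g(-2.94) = -0.13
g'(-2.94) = -0.02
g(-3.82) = -0.08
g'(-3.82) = -0.10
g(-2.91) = -0.13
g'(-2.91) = -0.02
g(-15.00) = -0.13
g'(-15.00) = 0.00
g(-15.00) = -0.13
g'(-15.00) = 0.00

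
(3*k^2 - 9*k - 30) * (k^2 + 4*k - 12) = 3*k^4 + 3*k^3 - 102*k^2 - 12*k + 360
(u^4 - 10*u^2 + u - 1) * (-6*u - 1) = -6*u^5 - u^4 + 60*u^3 + 4*u^2 + 5*u + 1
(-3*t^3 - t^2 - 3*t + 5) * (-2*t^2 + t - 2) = 6*t^5 - t^4 + 11*t^3 - 11*t^2 + 11*t - 10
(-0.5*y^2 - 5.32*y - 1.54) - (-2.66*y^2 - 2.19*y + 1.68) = 2.16*y^2 - 3.13*y - 3.22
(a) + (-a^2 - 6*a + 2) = -a^2 - 5*a + 2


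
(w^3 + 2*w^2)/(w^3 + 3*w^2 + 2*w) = w/(w + 1)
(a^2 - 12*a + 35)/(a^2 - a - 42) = (a - 5)/(a + 6)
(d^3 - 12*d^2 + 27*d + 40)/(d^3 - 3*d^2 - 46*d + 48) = (d^2 - 4*d - 5)/(d^2 + 5*d - 6)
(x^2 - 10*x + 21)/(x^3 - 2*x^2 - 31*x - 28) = (x - 3)/(x^2 + 5*x + 4)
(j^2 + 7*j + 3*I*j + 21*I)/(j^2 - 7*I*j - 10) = (j^2 + j*(7 + 3*I) + 21*I)/(j^2 - 7*I*j - 10)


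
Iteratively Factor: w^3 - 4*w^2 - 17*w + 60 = (w - 3)*(w^2 - w - 20) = (w - 3)*(w + 4)*(w - 5)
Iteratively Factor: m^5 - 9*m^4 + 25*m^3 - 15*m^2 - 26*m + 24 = (m + 1)*(m^4 - 10*m^3 + 35*m^2 - 50*m + 24) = (m - 3)*(m + 1)*(m^3 - 7*m^2 + 14*m - 8) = (m - 4)*(m - 3)*(m + 1)*(m^2 - 3*m + 2) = (m - 4)*(m - 3)*(m - 2)*(m + 1)*(m - 1)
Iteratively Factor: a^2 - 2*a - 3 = (a + 1)*(a - 3)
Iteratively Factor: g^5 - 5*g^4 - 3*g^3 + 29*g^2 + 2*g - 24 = (g - 1)*(g^4 - 4*g^3 - 7*g^2 + 22*g + 24) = (g - 4)*(g - 1)*(g^3 - 7*g - 6) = (g - 4)*(g - 3)*(g - 1)*(g^2 + 3*g + 2) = (g - 4)*(g - 3)*(g - 1)*(g + 2)*(g + 1)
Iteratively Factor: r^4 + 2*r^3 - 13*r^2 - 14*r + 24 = (r - 1)*(r^3 + 3*r^2 - 10*r - 24) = (r - 3)*(r - 1)*(r^2 + 6*r + 8) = (r - 3)*(r - 1)*(r + 2)*(r + 4)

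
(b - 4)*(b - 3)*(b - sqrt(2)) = b^3 - 7*b^2 - sqrt(2)*b^2 + 7*sqrt(2)*b + 12*b - 12*sqrt(2)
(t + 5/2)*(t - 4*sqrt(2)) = t^2 - 4*sqrt(2)*t + 5*t/2 - 10*sqrt(2)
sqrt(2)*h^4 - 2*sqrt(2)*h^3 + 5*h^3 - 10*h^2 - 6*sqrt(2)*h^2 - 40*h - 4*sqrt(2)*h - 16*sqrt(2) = (h - 4)*(h + 2)*(h + 2*sqrt(2))*(sqrt(2)*h + 1)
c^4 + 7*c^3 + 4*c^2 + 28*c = c*(c + 7)*(c - 2*I)*(c + 2*I)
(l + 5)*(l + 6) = l^2 + 11*l + 30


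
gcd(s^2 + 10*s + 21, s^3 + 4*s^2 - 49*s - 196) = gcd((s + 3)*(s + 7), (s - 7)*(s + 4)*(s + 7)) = s + 7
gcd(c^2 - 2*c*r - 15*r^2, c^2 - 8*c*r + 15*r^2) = -c + 5*r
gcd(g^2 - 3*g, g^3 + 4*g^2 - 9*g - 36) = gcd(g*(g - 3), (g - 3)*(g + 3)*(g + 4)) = g - 3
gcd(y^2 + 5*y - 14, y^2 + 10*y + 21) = y + 7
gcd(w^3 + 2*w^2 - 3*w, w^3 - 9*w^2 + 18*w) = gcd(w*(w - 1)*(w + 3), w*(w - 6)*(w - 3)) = w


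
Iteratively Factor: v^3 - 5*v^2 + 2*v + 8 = (v - 2)*(v^2 - 3*v - 4) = (v - 2)*(v + 1)*(v - 4)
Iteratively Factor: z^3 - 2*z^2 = (z)*(z^2 - 2*z) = z*(z - 2)*(z)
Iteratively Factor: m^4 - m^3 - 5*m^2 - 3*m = (m + 1)*(m^3 - 2*m^2 - 3*m) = (m + 1)^2*(m^2 - 3*m) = m*(m + 1)^2*(m - 3)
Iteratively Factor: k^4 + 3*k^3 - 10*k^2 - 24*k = (k)*(k^3 + 3*k^2 - 10*k - 24) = k*(k - 3)*(k^2 + 6*k + 8) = k*(k - 3)*(k + 2)*(k + 4)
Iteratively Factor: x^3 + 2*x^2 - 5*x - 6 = (x - 2)*(x^2 + 4*x + 3) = (x - 2)*(x + 1)*(x + 3)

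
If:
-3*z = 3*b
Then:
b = -z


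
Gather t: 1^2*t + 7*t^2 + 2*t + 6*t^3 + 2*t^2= 6*t^3 + 9*t^2 + 3*t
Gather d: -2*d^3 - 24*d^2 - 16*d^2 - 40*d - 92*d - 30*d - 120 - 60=-2*d^3 - 40*d^2 - 162*d - 180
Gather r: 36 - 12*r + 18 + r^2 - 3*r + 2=r^2 - 15*r + 56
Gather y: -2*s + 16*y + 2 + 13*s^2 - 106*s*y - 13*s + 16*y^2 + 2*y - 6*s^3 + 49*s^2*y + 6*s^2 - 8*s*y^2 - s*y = -6*s^3 + 19*s^2 - 15*s + y^2*(16 - 8*s) + y*(49*s^2 - 107*s + 18) + 2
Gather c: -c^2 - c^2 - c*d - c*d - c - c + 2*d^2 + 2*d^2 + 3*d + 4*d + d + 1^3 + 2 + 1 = -2*c^2 + c*(-2*d - 2) + 4*d^2 + 8*d + 4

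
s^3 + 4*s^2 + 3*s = s*(s + 1)*(s + 3)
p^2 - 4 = (p - 2)*(p + 2)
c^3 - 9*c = c*(c - 3)*(c + 3)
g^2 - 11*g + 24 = (g - 8)*(g - 3)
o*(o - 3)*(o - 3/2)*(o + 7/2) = o^4 - o^3 - 45*o^2/4 + 63*o/4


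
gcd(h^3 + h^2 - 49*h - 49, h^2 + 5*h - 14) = h + 7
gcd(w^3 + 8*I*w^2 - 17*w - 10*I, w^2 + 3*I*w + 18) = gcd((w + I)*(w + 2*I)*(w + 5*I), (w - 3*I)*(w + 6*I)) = 1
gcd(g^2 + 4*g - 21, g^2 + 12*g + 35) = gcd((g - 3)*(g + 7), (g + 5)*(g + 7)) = g + 7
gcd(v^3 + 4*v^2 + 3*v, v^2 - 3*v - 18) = v + 3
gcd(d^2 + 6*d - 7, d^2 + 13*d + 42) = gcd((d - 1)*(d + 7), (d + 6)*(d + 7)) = d + 7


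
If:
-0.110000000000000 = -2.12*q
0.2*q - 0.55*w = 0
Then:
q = 0.05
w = 0.02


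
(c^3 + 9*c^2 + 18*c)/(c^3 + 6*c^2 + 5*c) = (c^2 + 9*c + 18)/(c^2 + 6*c + 5)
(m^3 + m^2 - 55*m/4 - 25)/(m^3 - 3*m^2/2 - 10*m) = (m + 5/2)/m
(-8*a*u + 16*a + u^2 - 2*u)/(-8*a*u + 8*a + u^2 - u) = (u - 2)/(u - 1)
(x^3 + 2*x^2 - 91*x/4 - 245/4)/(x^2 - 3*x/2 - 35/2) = x + 7/2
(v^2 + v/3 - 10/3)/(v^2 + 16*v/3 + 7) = (3*v^2 + v - 10)/(3*v^2 + 16*v + 21)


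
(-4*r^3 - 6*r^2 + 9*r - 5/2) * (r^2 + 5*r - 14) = -4*r^5 - 26*r^4 + 35*r^3 + 253*r^2/2 - 277*r/2 + 35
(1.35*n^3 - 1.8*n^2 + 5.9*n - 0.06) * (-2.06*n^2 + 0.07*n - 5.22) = -2.781*n^5 + 3.8025*n^4 - 19.327*n^3 + 9.9326*n^2 - 30.8022*n + 0.3132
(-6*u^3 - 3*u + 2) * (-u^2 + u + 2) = 6*u^5 - 6*u^4 - 9*u^3 - 5*u^2 - 4*u + 4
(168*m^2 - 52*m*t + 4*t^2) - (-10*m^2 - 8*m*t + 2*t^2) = 178*m^2 - 44*m*t + 2*t^2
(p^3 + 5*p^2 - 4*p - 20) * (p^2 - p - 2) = p^5 + 4*p^4 - 11*p^3 - 26*p^2 + 28*p + 40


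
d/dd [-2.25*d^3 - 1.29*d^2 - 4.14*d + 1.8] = -6.75*d^2 - 2.58*d - 4.14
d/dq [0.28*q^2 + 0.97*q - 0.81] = 0.56*q + 0.97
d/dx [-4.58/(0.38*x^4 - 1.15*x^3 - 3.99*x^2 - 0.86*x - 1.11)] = (6.9616*x^3 - 15.801*x^2 - 36.5484*x - 3.9388)/(-0.38*x^4 + 1.15*x^3 + 3.99*x^2 + 0.86*x + 1.11)^2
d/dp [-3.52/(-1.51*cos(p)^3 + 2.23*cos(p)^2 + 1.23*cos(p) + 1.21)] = (15.9456*cos(p)^2 - 15.6992*cos(p) - 4.3296)*sin(p)/(-1.51*cos(p)^3 + 2.23*cos(p)^2 + 1.23*cos(p) + 1.21)^2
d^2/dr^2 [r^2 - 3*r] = 2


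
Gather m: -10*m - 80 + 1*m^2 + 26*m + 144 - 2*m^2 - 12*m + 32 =-m^2 + 4*m + 96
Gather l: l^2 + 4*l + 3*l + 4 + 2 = l^2 + 7*l + 6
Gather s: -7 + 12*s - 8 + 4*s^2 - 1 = 4*s^2 + 12*s - 16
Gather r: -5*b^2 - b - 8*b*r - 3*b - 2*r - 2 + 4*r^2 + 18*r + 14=-5*b^2 - 4*b + 4*r^2 + r*(16 - 8*b) + 12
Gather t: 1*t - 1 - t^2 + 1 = -t^2 + t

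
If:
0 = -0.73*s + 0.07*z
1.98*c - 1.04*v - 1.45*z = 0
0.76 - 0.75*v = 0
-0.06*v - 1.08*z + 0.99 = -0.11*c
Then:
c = 1.26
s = 0.09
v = 1.01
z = 0.99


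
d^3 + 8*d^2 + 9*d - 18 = (d - 1)*(d + 3)*(d + 6)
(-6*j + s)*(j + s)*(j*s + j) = -6*j^3*s - 6*j^3 - 5*j^2*s^2 - 5*j^2*s + j*s^3 + j*s^2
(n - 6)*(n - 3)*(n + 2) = n^3 - 7*n^2 + 36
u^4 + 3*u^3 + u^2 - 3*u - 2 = (u - 1)*(u + 1)^2*(u + 2)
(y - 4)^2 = y^2 - 8*y + 16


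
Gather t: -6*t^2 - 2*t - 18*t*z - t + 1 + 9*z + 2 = -6*t^2 + t*(-18*z - 3) + 9*z + 3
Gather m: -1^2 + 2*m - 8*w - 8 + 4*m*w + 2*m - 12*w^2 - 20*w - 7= m*(4*w + 4) - 12*w^2 - 28*w - 16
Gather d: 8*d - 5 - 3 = 8*d - 8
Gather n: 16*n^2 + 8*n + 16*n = 16*n^2 + 24*n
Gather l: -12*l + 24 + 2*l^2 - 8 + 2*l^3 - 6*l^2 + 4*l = 2*l^3 - 4*l^2 - 8*l + 16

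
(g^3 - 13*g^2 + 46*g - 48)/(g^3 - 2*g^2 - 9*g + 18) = (g - 8)/(g + 3)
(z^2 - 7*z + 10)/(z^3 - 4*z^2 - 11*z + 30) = 1/(z + 3)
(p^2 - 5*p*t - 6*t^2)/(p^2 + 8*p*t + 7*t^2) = (p - 6*t)/(p + 7*t)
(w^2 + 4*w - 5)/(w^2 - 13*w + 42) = (w^2 + 4*w - 5)/(w^2 - 13*w + 42)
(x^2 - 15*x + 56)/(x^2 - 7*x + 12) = (x^2 - 15*x + 56)/(x^2 - 7*x + 12)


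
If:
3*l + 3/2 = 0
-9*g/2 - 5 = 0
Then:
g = -10/9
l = -1/2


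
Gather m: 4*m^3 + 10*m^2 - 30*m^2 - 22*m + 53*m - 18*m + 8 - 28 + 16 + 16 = 4*m^3 - 20*m^2 + 13*m + 12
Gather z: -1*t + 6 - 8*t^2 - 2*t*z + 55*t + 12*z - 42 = -8*t^2 + 54*t + z*(12 - 2*t) - 36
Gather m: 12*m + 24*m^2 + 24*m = 24*m^2 + 36*m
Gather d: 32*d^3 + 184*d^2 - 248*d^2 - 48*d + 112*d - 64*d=32*d^3 - 64*d^2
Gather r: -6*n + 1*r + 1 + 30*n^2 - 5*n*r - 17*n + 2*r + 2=30*n^2 - 23*n + r*(3 - 5*n) + 3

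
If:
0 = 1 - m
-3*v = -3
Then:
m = 1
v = 1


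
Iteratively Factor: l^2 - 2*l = (l - 2)*(l)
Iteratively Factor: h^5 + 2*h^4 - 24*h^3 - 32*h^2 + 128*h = (h + 4)*(h^4 - 2*h^3 - 16*h^2 + 32*h) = (h + 4)^2*(h^3 - 6*h^2 + 8*h) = h*(h + 4)^2*(h^2 - 6*h + 8) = h*(h - 4)*(h + 4)^2*(h - 2)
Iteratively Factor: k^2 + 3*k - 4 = (k - 1)*(k + 4)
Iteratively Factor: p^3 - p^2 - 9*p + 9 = (p - 3)*(p^2 + 2*p - 3) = (p - 3)*(p + 3)*(p - 1)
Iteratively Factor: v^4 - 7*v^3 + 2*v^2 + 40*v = (v - 5)*(v^3 - 2*v^2 - 8*v) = v*(v - 5)*(v^2 - 2*v - 8) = v*(v - 5)*(v + 2)*(v - 4)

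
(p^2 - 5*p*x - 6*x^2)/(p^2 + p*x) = (p - 6*x)/p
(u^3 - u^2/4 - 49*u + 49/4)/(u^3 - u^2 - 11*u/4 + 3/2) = (4*u^3 - u^2 - 196*u + 49)/(4*u^3 - 4*u^2 - 11*u + 6)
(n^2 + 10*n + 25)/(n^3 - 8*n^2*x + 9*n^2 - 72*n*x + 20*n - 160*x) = (-n - 5)/(-n^2 + 8*n*x - 4*n + 32*x)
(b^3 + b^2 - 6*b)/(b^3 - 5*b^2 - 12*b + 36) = b/(b - 6)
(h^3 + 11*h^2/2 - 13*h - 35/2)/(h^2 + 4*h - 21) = (2*h^2 - 3*h - 5)/(2*(h - 3))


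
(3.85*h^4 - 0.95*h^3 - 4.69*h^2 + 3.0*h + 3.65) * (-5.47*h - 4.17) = -21.0595*h^5 - 10.858*h^4 + 29.6158*h^3 + 3.1473*h^2 - 32.4755*h - 15.2205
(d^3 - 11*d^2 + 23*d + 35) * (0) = 0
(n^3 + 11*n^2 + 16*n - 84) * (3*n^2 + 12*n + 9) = 3*n^5 + 45*n^4 + 189*n^3 + 39*n^2 - 864*n - 756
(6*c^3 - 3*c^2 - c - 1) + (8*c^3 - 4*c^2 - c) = 14*c^3 - 7*c^2 - 2*c - 1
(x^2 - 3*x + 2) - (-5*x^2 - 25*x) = 6*x^2 + 22*x + 2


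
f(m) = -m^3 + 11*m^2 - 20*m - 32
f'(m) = -3*m^2 + 22*m - 20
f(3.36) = -12.95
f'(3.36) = 20.05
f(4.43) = 8.34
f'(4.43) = 18.59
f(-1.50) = 26.12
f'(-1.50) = -59.75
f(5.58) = 25.16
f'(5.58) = 9.35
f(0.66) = -40.70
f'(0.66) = -6.79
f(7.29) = 19.36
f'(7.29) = -19.05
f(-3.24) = 182.29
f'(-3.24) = -122.77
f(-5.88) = 669.22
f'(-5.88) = -253.08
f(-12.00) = 3520.00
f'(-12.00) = -716.00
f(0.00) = -32.00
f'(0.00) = -20.00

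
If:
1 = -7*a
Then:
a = -1/7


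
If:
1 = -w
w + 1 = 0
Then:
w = -1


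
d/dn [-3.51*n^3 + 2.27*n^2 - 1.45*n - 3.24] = -10.53*n^2 + 4.54*n - 1.45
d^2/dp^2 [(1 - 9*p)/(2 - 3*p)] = 90/(3*p - 2)^3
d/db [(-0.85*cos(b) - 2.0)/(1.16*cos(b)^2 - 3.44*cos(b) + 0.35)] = (-0.986*cos(b)^2 - 4.64*cos(b) + 7.1775)*sin(b)/(1.3456*cos(b)^4 - 7.9808*cos(b)^3 + 12.6456*cos(b)^2 - 2.408*cos(b) + 0.1225)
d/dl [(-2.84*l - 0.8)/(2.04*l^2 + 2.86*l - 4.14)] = (5.7936*l^2 + 3.264*l + 14.0456)/(4.1616*l^4 + 11.6688*l^3 - 8.7116*l^2 - 23.6808*l + 17.1396)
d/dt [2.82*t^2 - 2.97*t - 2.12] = 5.64*t - 2.97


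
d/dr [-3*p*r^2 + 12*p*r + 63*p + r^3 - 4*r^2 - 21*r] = -6*p*r + 12*p + 3*r^2 - 8*r - 21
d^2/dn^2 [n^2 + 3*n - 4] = 2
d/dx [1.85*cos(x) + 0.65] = -1.85*sin(x)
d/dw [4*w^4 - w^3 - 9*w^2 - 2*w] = 16*w^3 - 3*w^2 - 18*w - 2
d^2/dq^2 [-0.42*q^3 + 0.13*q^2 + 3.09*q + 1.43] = 0.26 - 2.52*q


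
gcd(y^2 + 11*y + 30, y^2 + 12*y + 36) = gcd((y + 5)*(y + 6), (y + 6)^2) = y + 6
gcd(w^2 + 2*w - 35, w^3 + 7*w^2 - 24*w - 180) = w - 5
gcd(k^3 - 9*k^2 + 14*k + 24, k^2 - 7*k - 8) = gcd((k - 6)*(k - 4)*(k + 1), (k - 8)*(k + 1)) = k + 1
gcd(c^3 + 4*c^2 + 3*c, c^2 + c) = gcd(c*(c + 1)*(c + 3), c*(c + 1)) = c^2 + c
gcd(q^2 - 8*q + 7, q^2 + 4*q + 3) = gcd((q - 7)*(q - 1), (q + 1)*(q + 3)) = 1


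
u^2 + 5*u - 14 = (u - 2)*(u + 7)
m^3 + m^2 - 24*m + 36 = (m - 3)*(m - 2)*(m + 6)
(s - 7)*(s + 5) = s^2 - 2*s - 35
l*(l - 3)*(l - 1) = l^3 - 4*l^2 + 3*l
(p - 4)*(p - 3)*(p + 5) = p^3 - 2*p^2 - 23*p + 60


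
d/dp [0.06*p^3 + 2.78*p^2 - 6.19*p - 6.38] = 0.18*p^2 + 5.56*p - 6.19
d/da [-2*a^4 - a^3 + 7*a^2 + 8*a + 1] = -8*a^3 - 3*a^2 + 14*a + 8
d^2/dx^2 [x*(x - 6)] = 2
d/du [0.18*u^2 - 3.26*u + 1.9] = 0.36*u - 3.26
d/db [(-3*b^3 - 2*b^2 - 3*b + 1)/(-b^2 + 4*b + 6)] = (3*b^4 - 24*b^3 - 65*b^2 - 22*b - 22)/(b^4 - 8*b^3 + 4*b^2 + 48*b + 36)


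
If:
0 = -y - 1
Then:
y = -1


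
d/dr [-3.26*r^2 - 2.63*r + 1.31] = -6.52*r - 2.63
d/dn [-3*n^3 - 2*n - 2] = -9*n^2 - 2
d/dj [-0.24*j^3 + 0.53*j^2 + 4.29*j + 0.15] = -0.72*j^2 + 1.06*j + 4.29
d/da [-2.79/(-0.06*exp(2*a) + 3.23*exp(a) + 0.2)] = (9.0117 - 0.3348*exp(a))*exp(a)/(-0.06*exp(2*a) + 3.23*exp(a) + 0.2)^2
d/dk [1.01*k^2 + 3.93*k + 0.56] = 2.02*k + 3.93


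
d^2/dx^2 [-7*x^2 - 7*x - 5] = -14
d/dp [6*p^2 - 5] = 12*p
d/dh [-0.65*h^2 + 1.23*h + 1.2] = 1.23 - 1.3*h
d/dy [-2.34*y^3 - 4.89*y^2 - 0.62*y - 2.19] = -7.02*y^2 - 9.78*y - 0.62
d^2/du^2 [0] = 0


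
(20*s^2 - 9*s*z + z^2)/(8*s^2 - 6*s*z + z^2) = (-5*s + z)/(-2*s + z)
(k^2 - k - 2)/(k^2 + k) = (k - 2)/k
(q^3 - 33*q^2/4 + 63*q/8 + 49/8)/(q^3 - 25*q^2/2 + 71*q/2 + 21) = (q - 7/4)/(q - 6)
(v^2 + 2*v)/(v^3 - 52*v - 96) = v/(v^2 - 2*v - 48)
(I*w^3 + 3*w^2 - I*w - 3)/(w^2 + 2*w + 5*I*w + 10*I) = (I*w^3 + 3*w^2 - I*w - 3)/(w^2 + w*(2 + 5*I) + 10*I)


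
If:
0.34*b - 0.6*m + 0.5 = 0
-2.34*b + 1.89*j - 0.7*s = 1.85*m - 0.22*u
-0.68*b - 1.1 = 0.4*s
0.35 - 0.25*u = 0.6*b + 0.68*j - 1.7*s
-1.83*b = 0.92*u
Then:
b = -1.06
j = -1.68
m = 0.23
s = -0.94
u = 2.11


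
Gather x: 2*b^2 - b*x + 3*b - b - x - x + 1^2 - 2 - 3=2*b^2 + 2*b + x*(-b - 2) - 4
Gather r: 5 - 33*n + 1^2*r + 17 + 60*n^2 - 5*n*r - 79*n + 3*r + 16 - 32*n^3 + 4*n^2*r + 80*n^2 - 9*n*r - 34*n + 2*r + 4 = -32*n^3 + 140*n^2 - 146*n + r*(4*n^2 - 14*n + 6) + 42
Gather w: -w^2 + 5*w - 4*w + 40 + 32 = -w^2 + w + 72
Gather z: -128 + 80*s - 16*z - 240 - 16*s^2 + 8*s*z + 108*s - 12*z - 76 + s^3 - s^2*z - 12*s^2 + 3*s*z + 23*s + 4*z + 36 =s^3 - 28*s^2 + 211*s + z*(-s^2 + 11*s - 24) - 408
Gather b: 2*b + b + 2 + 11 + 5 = 3*b + 18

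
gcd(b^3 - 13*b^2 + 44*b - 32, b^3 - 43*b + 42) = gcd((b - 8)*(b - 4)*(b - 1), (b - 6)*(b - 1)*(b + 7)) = b - 1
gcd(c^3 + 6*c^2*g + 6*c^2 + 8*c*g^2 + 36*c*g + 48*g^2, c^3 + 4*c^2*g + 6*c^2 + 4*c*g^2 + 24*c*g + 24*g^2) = c^2 + 2*c*g + 6*c + 12*g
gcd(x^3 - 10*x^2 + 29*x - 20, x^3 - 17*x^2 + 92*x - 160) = x^2 - 9*x + 20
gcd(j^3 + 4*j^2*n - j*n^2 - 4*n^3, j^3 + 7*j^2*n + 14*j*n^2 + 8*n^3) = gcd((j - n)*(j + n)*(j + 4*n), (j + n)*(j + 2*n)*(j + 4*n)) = j^2 + 5*j*n + 4*n^2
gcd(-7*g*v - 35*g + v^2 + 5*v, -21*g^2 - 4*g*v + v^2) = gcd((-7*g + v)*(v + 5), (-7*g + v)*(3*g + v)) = -7*g + v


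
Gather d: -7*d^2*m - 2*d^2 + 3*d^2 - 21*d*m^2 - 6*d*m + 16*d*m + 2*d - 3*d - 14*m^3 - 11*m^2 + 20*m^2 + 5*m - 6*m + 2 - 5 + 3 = d^2*(1 - 7*m) + d*(-21*m^2 + 10*m - 1) - 14*m^3 + 9*m^2 - m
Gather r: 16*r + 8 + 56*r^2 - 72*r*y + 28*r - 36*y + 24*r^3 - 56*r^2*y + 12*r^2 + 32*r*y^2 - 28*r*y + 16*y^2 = 24*r^3 + r^2*(68 - 56*y) + r*(32*y^2 - 100*y + 44) + 16*y^2 - 36*y + 8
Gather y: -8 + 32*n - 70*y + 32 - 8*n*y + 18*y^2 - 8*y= 32*n + 18*y^2 + y*(-8*n - 78) + 24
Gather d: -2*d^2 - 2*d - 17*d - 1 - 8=-2*d^2 - 19*d - 9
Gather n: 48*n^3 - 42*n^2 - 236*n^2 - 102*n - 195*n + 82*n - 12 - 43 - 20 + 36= 48*n^3 - 278*n^2 - 215*n - 39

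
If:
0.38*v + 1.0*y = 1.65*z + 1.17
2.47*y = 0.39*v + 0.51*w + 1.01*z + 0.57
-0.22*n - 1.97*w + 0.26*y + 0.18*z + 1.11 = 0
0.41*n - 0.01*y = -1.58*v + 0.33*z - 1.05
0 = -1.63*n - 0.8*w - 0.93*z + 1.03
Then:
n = 1.22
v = -1.25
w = 0.26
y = -0.43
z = -1.25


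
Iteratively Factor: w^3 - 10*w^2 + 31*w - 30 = (w - 3)*(w^2 - 7*w + 10) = (w - 5)*(w - 3)*(w - 2)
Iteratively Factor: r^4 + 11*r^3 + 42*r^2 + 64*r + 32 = (r + 1)*(r^3 + 10*r^2 + 32*r + 32) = (r + 1)*(r + 4)*(r^2 + 6*r + 8) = (r + 1)*(r + 2)*(r + 4)*(r + 4)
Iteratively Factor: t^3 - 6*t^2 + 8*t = (t - 2)*(t^2 - 4*t) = (t - 4)*(t - 2)*(t)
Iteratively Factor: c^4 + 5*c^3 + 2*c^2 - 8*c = (c)*(c^3 + 5*c^2 + 2*c - 8) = c*(c + 4)*(c^2 + c - 2) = c*(c + 2)*(c + 4)*(c - 1)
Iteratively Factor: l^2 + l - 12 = (l - 3)*(l + 4)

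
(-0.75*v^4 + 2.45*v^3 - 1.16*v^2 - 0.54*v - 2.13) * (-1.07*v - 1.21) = 0.8025*v^5 - 1.714*v^4 - 1.7233*v^3 + 1.9814*v^2 + 2.9325*v + 2.5773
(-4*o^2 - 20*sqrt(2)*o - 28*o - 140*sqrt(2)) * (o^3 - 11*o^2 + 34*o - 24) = -4*o^5 - 20*sqrt(2)*o^4 + 16*o^4 + 80*sqrt(2)*o^3 + 172*o^3 - 856*o^2 + 860*sqrt(2)*o^2 - 4280*sqrt(2)*o + 672*o + 3360*sqrt(2)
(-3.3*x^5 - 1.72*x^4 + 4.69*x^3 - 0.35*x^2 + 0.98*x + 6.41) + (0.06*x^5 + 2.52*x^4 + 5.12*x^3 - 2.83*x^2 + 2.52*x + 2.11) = -3.24*x^5 + 0.8*x^4 + 9.81*x^3 - 3.18*x^2 + 3.5*x + 8.52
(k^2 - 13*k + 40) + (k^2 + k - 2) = 2*k^2 - 12*k + 38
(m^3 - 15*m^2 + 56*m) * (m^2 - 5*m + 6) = m^5 - 20*m^4 + 137*m^3 - 370*m^2 + 336*m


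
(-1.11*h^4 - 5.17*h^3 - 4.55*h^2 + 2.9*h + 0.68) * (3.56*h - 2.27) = -3.9516*h^5 - 15.8855*h^4 - 4.4621*h^3 + 20.6525*h^2 - 4.1622*h - 1.5436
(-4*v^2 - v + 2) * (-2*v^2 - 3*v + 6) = 8*v^4 + 14*v^3 - 25*v^2 - 12*v + 12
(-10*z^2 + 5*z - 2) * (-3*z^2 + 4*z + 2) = 30*z^4 - 55*z^3 + 6*z^2 + 2*z - 4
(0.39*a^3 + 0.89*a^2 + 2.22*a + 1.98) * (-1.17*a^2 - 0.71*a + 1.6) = -0.4563*a^5 - 1.3182*a^4 - 2.6053*a^3 - 2.4688*a^2 + 2.1462*a + 3.168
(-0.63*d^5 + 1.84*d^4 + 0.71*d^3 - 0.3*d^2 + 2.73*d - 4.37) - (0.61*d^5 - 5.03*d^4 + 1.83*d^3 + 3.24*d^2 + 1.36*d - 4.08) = -1.24*d^5 + 6.87*d^4 - 1.12*d^3 - 3.54*d^2 + 1.37*d - 0.29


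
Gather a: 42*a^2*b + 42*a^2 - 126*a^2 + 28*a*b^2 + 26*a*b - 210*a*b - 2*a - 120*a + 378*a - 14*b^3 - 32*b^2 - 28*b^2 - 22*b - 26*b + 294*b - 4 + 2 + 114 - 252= a^2*(42*b - 84) + a*(28*b^2 - 184*b + 256) - 14*b^3 - 60*b^2 + 246*b - 140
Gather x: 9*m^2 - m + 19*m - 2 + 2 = 9*m^2 + 18*m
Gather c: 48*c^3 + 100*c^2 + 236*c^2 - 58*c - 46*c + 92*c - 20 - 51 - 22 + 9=48*c^3 + 336*c^2 - 12*c - 84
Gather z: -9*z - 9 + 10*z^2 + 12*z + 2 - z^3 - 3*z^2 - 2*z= -z^3 + 7*z^2 + z - 7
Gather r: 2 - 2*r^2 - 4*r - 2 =-2*r^2 - 4*r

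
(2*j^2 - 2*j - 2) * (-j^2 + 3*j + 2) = -2*j^4 + 8*j^3 - 10*j - 4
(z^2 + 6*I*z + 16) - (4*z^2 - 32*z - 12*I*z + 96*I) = -3*z^2 + 32*z + 18*I*z + 16 - 96*I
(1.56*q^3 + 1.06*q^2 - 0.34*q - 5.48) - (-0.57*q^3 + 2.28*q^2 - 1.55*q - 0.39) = 2.13*q^3 - 1.22*q^2 + 1.21*q - 5.09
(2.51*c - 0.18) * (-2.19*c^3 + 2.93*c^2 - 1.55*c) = -5.4969*c^4 + 7.7485*c^3 - 4.4179*c^2 + 0.279*c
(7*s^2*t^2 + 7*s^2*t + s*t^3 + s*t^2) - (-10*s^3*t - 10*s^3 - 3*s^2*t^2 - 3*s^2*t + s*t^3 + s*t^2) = 10*s^3*t + 10*s^3 + 10*s^2*t^2 + 10*s^2*t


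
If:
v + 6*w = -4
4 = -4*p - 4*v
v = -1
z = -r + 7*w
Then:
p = 0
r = -z - 7/2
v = -1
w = -1/2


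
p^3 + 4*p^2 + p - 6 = (p - 1)*(p + 2)*(p + 3)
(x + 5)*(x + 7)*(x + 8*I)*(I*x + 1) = I*x^4 - 7*x^3 + 12*I*x^3 - 84*x^2 + 43*I*x^2 - 245*x + 96*I*x + 280*I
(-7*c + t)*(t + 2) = -7*c*t - 14*c + t^2 + 2*t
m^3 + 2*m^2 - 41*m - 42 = (m - 6)*(m + 1)*(m + 7)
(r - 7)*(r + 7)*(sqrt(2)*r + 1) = sqrt(2)*r^3 + r^2 - 49*sqrt(2)*r - 49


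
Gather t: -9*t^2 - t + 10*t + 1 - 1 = -9*t^2 + 9*t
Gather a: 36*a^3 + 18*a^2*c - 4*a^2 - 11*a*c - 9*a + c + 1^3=36*a^3 + a^2*(18*c - 4) + a*(-11*c - 9) + c + 1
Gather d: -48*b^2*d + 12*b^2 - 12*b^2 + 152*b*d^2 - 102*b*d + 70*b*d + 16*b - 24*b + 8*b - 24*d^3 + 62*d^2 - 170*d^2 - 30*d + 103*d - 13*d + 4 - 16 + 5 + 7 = -24*d^3 + d^2*(152*b - 108) + d*(-48*b^2 - 32*b + 60)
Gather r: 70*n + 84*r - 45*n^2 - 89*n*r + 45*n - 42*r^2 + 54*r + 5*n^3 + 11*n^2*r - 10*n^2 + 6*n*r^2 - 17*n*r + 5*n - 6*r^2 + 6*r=5*n^3 - 55*n^2 + 120*n + r^2*(6*n - 48) + r*(11*n^2 - 106*n + 144)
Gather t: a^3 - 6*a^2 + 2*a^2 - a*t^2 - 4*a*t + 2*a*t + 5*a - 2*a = a^3 - 4*a^2 - a*t^2 - 2*a*t + 3*a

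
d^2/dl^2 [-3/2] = 0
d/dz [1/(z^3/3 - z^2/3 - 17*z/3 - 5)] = 3*(-3*z^2 + 2*z + 17)/(-z^3 + z^2 + 17*z + 15)^2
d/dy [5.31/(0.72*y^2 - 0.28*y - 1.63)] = (1.4868 - 7.6464*y)/(-0.72*y^2 + 0.28*y + 1.63)^2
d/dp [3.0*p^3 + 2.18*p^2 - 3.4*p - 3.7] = 9.0*p^2 + 4.36*p - 3.4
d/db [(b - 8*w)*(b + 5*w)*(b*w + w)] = w*(3*b^2 - 6*b*w + 2*b - 40*w^2 - 3*w)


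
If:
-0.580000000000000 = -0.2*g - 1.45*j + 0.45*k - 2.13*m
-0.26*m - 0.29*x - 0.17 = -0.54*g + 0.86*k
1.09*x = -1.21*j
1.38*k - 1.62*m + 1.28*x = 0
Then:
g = 0.281740282569761*x + 0.901498430068082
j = -0.900826446280992*x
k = 0.292939969533994 - 0.317427854342451*x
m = 0.519721951239147*x + 0.249541455528958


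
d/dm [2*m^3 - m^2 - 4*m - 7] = 6*m^2 - 2*m - 4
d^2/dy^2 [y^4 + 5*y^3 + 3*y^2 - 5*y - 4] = 12*y^2 + 30*y + 6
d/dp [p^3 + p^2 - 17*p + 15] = 3*p^2 + 2*p - 17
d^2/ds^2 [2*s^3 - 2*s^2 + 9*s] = 12*s - 4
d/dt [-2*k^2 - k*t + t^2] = -k + 2*t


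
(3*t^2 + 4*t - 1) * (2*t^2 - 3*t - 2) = 6*t^4 - t^3 - 20*t^2 - 5*t + 2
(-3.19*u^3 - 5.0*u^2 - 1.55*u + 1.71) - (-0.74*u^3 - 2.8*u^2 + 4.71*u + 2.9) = -2.45*u^3 - 2.2*u^2 - 6.26*u - 1.19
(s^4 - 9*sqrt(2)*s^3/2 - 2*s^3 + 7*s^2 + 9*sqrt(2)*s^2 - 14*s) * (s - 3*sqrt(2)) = s^5 - 15*sqrt(2)*s^4/2 - 2*s^4 + 15*sqrt(2)*s^3 + 34*s^3 - 68*s^2 - 21*sqrt(2)*s^2 + 42*sqrt(2)*s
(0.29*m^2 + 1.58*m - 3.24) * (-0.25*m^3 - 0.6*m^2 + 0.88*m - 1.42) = -0.0725*m^5 - 0.569*m^4 + 0.1172*m^3 + 2.9226*m^2 - 5.0948*m + 4.6008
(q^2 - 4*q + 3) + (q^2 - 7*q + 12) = 2*q^2 - 11*q + 15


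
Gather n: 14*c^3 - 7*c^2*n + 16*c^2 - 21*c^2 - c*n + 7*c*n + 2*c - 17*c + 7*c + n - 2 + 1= 14*c^3 - 5*c^2 - 8*c + n*(-7*c^2 + 6*c + 1) - 1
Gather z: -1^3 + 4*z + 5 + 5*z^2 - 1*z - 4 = 5*z^2 + 3*z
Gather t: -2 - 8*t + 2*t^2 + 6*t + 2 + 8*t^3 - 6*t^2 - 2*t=8*t^3 - 4*t^2 - 4*t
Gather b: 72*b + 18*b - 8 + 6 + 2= 90*b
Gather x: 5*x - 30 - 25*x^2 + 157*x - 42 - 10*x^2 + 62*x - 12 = -35*x^2 + 224*x - 84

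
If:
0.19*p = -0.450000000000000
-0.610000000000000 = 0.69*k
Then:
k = -0.88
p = -2.37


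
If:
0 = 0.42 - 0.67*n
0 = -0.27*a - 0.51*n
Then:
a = -1.18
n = 0.63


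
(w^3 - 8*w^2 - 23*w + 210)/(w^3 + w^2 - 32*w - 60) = (w - 7)/(w + 2)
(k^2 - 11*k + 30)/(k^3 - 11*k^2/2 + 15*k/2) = 2*(k^2 - 11*k + 30)/(k*(2*k^2 - 11*k + 15))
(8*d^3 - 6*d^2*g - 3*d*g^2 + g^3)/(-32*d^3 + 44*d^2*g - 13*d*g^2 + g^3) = (-2*d - g)/(8*d - g)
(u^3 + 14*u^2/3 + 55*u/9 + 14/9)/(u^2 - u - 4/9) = (3*u^2 + 13*u + 14)/(3*u - 4)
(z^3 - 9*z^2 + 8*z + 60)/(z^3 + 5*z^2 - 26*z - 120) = (z^2 - 4*z - 12)/(z^2 + 10*z + 24)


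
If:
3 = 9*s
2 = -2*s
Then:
No Solution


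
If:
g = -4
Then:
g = -4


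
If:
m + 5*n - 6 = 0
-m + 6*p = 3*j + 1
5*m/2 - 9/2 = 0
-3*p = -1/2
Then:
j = -3/5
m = 9/5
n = 21/25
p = 1/6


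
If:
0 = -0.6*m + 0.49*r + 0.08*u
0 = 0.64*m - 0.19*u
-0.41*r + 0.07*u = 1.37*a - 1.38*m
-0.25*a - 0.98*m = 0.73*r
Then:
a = 0.00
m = 0.00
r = 0.00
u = 0.00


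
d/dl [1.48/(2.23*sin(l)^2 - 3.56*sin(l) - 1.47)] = (5.2688 - 6.6008*sin(l))*cos(l)/(-2.23*sin(l)^2 + 3.56*sin(l) + 1.47)^2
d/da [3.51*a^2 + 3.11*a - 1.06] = 7.02*a + 3.11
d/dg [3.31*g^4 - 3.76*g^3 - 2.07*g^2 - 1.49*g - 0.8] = 13.24*g^3 - 11.28*g^2 - 4.14*g - 1.49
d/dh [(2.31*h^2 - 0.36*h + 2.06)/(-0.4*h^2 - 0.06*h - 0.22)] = (-0.2826*h^2 + 0.6316*h + 0.2028)/(0.16*h^4 + 0.048*h^3 + 0.1796*h^2 + 0.0264*h + 0.0484)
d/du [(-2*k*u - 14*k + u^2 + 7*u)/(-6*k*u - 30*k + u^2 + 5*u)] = ((-6*k + 2*u + 5)*(2*k*u + 14*k - u^2 - 7*u) + (2*k - 2*u - 7)*(6*k*u + 30*k - u^2 - 5*u))/(6*k*u + 30*k - u^2 - 5*u)^2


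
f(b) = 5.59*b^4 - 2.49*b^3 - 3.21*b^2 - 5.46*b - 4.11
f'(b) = 22.36*b^3 - 7.47*b^2 - 6.42*b - 5.46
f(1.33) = -5.42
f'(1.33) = 25.39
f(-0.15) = -3.35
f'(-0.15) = -4.74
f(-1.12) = 10.27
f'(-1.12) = -39.05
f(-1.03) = 7.12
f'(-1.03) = -31.21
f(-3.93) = 1452.38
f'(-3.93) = -1452.82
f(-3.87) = 1367.15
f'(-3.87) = -1388.49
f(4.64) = 2243.80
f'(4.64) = 2037.63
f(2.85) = 265.41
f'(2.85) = 433.18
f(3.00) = 336.18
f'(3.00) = 511.77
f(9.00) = 34547.52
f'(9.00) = 15632.13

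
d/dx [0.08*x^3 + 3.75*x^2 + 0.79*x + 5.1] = 0.24*x^2 + 7.5*x + 0.79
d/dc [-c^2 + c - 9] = 1 - 2*c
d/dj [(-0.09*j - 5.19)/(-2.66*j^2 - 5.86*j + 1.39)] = (0.2394*j^2 + 0.5274*j - (0.09*j + 5.19)*(5.32*j + 5.86) - 0.1251)/(2.66*j^2 + 5.86*j - 1.39)^2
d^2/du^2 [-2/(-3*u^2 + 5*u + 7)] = 4*(9*u^2 - 15*u - (6*u - 5)^2 - 21)/(-3*u^2 + 5*u + 7)^3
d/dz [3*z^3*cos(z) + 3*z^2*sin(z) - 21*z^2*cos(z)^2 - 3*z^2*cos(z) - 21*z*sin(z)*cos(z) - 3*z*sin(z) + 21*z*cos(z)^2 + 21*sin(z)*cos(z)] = -3*z^3*sin(z) + 3*z^2*sin(z) + 21*z^2*sin(2*z) + 12*z^2*cos(z) + 6*z*sin(z) - 21*z*sin(2*z) - 9*z*cos(z) - 42*z*cos(2*z) - 21*z - 3*sin(z) - 21*sin(2*z)/2 + 63*cos(2*z)/2 + 21/2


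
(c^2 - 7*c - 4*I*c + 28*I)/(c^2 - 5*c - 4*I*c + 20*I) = (c - 7)/(c - 5)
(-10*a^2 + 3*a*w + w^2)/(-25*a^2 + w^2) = (-2*a + w)/(-5*a + w)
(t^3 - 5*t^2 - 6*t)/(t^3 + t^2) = (t - 6)/t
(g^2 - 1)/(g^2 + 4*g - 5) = (g + 1)/(g + 5)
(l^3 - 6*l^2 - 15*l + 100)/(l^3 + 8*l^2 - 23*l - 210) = (l^2 - l - 20)/(l^2 + 13*l + 42)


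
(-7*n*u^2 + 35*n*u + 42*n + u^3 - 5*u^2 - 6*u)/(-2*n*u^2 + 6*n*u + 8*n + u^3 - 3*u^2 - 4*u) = (-7*n*u + 42*n + u^2 - 6*u)/(-2*n*u + 8*n + u^2 - 4*u)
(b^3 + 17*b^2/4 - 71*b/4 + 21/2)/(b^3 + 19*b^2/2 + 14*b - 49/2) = (4*b^2 - 11*b + 6)/(2*(2*b^2 + 5*b - 7))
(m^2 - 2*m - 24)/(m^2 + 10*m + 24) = (m - 6)/(m + 6)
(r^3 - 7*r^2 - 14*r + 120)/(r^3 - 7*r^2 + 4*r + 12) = (r^2 - r - 20)/(r^2 - r - 2)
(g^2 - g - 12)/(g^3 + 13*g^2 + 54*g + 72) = (g - 4)/(g^2 + 10*g + 24)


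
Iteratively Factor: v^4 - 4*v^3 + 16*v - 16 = (v + 2)*(v^3 - 6*v^2 + 12*v - 8) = (v - 2)*(v + 2)*(v^2 - 4*v + 4) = (v - 2)^2*(v + 2)*(v - 2)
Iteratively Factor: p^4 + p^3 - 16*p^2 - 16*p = (p + 4)*(p^3 - 3*p^2 - 4*p) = (p - 4)*(p + 4)*(p^2 + p) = p*(p - 4)*(p + 4)*(p + 1)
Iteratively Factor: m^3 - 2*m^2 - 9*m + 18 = (m - 3)*(m^2 + m - 6) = (m - 3)*(m - 2)*(m + 3)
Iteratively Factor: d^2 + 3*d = (d + 3)*(d)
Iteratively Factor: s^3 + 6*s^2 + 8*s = (s + 2)*(s^2 + 4*s) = s*(s + 2)*(s + 4)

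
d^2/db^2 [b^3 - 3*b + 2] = 6*b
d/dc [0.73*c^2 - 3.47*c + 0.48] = 1.46*c - 3.47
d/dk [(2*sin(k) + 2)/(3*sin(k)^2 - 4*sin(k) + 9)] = 2*(-3*sin(k)^2 - 6*sin(k) + 13)*cos(k)/(3*sin(k)^2 - 4*sin(k) + 9)^2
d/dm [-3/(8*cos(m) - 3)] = -24*sin(m)/(8*cos(m) - 3)^2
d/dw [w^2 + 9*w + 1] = 2*w + 9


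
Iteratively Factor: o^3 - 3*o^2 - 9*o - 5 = (o + 1)*(o^2 - 4*o - 5) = (o - 5)*(o + 1)*(o + 1)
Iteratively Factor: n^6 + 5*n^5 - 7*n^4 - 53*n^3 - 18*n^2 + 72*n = (n + 3)*(n^5 + 2*n^4 - 13*n^3 - 14*n^2 + 24*n) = n*(n + 3)*(n^4 + 2*n^3 - 13*n^2 - 14*n + 24) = n*(n - 3)*(n + 3)*(n^3 + 5*n^2 + 2*n - 8) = n*(n - 3)*(n - 1)*(n + 3)*(n^2 + 6*n + 8) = n*(n - 3)*(n - 1)*(n + 2)*(n + 3)*(n + 4)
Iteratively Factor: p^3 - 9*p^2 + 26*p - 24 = (p - 2)*(p^2 - 7*p + 12) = (p - 3)*(p - 2)*(p - 4)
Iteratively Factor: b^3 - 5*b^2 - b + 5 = (b - 5)*(b^2 - 1) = (b - 5)*(b + 1)*(b - 1)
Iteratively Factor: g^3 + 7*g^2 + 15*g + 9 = (g + 1)*(g^2 + 6*g + 9) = (g + 1)*(g + 3)*(g + 3)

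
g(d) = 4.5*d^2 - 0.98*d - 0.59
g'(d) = 9.0*d - 0.98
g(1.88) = 13.47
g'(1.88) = 15.94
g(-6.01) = 167.84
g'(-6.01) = -55.07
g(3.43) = 48.99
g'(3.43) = 29.89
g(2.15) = 18.10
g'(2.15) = 18.37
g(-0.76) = 2.75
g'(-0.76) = -7.82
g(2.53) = 25.73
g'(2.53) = 21.79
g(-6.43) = 191.76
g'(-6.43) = -58.85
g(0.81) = 1.57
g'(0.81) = 6.31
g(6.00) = 155.53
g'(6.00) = 53.02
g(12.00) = 635.65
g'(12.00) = 107.02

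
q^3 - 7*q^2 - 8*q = q*(q - 8)*(q + 1)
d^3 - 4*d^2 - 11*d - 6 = (d - 6)*(d + 1)^2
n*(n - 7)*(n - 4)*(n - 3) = n^4 - 14*n^3 + 61*n^2 - 84*n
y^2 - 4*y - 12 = (y - 6)*(y + 2)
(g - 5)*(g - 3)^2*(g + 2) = g^4 - 9*g^3 + 17*g^2 + 33*g - 90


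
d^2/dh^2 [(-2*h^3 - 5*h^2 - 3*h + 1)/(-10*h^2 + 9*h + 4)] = 2*(992*h^3 + 516*h^2 + 726*h - 149)/(1000*h^6 - 2700*h^5 + 1230*h^4 + 1431*h^3 - 492*h^2 - 432*h - 64)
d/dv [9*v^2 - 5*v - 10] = 18*v - 5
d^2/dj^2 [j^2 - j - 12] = 2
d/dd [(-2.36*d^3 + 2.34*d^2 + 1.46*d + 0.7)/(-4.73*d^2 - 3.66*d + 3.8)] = (11.1628*d^4 + 17.2752*d^3 - 28.5626*d^2 + 24.406*d + 8.11)/(22.3729*d^4 + 34.6236*d^3 - 22.5524*d^2 - 27.816*d + 14.44)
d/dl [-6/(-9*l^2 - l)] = 6*(-18*l - 1)/(l^2*(9*l + 1)^2)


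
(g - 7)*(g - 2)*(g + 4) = g^3 - 5*g^2 - 22*g + 56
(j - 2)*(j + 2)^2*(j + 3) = j^4 + 5*j^3 + 2*j^2 - 20*j - 24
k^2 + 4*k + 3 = (k + 1)*(k + 3)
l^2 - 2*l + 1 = (l - 1)^2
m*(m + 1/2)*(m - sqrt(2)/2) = m^3 - sqrt(2)*m^2/2 + m^2/2 - sqrt(2)*m/4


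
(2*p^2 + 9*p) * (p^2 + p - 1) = 2*p^4 + 11*p^3 + 7*p^2 - 9*p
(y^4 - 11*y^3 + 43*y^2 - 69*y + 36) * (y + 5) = y^5 - 6*y^4 - 12*y^3 + 146*y^2 - 309*y + 180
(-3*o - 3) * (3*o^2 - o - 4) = -9*o^3 - 6*o^2 + 15*o + 12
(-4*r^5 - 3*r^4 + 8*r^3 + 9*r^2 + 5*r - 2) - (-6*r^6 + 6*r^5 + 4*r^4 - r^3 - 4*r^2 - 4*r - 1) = 6*r^6 - 10*r^5 - 7*r^4 + 9*r^3 + 13*r^2 + 9*r - 1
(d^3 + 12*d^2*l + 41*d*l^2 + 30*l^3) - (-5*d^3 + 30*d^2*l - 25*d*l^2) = 6*d^3 - 18*d^2*l + 66*d*l^2 + 30*l^3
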